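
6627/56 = 118  +  19/56 = 118.34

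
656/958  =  328/479 = 0.68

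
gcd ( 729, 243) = 243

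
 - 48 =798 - 846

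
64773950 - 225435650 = - 160661700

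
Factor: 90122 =2^1*45061^1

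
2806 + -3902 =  - 1096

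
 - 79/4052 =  - 1 + 3973/4052 =- 0.02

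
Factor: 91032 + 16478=107510 = 2^1 * 5^1* 13^1 * 827^1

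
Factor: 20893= 17^1*1229^1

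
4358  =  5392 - 1034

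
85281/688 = 123 + 657/688 = 123.95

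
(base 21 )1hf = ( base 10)813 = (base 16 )32D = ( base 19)24f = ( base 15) 393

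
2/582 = 1/291= 0.00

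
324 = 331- 7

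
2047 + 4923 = 6970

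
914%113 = 10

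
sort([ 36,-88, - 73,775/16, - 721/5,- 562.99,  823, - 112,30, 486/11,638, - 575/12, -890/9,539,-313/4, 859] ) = [ - 562.99, - 721/5, - 112 , - 890/9, - 88, - 313/4, - 73, - 575/12,30,36,486/11 , 775/16 , 539,638,  823,859]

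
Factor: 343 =7^3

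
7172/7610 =3586/3805 = 0.94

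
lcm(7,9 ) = 63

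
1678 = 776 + 902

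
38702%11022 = 5636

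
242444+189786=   432230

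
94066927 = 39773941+54292986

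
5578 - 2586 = 2992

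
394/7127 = 394/7127 = 0.06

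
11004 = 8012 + 2992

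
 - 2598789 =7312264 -9911053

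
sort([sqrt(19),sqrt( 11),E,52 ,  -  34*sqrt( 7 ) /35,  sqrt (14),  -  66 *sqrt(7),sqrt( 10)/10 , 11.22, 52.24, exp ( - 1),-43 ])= [  -  66 * sqrt( 7 ), - 43,  -  34*sqrt( 7) /35,sqrt(10) /10,  exp( -1 ), E, sqrt(11),  sqrt( 14 ) , sqrt(19 ), 11.22,  52,  52.24]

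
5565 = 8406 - 2841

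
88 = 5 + 83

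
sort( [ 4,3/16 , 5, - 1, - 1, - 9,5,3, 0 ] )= [ - 9 , - 1, - 1, 0,3/16,3,4,5,5 ]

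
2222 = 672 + 1550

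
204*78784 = 16071936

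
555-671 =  - 116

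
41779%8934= 6043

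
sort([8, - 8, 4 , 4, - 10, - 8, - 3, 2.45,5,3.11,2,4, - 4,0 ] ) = [ - 10, - 8, - 8,-4,-3, 0,2,2.45,3.11 , 4,4, 4, 5,8 ]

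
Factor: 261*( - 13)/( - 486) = 377/54=2^( - 1 ) *3^( - 3 )*13^1*29^1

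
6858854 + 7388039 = 14246893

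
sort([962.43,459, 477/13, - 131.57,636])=[ - 131.57,477/13 , 459 , 636, 962.43] 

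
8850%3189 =2472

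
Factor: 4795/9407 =5^1*7^1*23^(  -  1)*137^1* 409^( - 1 ) 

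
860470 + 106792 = 967262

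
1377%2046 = 1377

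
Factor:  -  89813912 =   -  2^3 * 19^2*137^1*227^1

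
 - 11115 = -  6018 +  - 5097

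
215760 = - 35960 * ( - 6) 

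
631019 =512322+118697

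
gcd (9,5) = 1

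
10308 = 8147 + 2161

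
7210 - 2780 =4430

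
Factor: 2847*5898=2^1*3^2*13^1*73^1*983^1 = 16791606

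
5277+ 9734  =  15011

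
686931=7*98133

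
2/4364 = 1/2182  =  0.00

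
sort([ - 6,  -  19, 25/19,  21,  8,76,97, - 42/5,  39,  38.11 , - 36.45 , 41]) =[-36.45,  -  19,-42/5,-6,25/19 , 8, 21,38.11,  39, 41,76, 97 ] 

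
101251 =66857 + 34394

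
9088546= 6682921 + 2405625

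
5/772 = 5/772=0.01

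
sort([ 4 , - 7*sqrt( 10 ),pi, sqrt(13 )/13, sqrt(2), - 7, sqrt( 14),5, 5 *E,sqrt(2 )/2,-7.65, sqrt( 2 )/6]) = [ - 7*sqrt( 10), - 7.65,- 7,sqrt( 2) /6,sqrt( 13 )/13,sqrt( 2) /2 , sqrt(2 ),pi,sqrt(14), 4,5,  5*E] 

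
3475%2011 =1464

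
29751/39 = 762 +11/13 = 762.85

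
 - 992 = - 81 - 911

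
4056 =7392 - 3336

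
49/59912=49/59912 = 0.00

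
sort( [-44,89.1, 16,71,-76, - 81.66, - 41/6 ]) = [ - 81.66,-76,- 44, - 41/6,16, 71,  89.1 ]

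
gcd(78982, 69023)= 23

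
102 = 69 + 33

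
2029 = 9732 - 7703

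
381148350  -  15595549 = 365552801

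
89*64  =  5696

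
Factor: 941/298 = 2^ ( - 1 )*149^( - 1)*941^1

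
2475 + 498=2973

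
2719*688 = 1870672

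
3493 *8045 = 28101185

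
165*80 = 13200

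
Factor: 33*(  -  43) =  -1419 =- 3^1 * 11^1*43^1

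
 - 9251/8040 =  - 9251/8040 = - 1.15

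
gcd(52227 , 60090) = 3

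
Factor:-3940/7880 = -2^(  -  1 ) = - 1/2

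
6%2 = 0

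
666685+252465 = 919150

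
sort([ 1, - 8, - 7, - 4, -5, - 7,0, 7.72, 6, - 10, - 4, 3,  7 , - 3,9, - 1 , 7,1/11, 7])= [ - 10 , - 8,  -  7, - 7,- 5, - 4,-4, - 3,  -  1,0, 1/11,1, 3, 6,7 , 7,7,7.72,9] 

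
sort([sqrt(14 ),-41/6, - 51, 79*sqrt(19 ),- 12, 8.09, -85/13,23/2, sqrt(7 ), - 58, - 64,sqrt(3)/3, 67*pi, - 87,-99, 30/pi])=[ - 99, - 87, - 64, - 58,-51, - 12, - 41/6, - 85/13, sqrt( 3)/3,sqrt(7 ), sqrt(14 ),8.09, 30/pi, 23/2, 67*pi,  79*sqrt(19 )] 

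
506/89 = 5 + 61/89 =5.69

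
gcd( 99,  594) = 99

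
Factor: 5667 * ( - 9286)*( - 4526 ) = 238175146812  =  2^2*3^1*31^1 * 73^1*1889^1*4643^1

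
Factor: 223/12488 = 1/56 = 2^( - 3 )*7^( - 1 )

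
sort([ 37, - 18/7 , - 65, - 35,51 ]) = [ - 65,  -  35, - 18/7,37, 51]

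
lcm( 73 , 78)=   5694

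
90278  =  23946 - -66332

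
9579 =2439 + 7140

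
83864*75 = 6289800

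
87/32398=87/32398 = 0.00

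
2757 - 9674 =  - 6917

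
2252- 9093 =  - 6841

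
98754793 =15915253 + 82839540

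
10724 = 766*14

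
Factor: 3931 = 3931^1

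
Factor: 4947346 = 2^1*23^1*131^1*821^1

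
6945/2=3472 + 1/2 =3472.50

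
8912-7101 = 1811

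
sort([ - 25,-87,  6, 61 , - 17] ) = [ - 87 , - 25, - 17, 6,  61]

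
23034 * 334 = 7693356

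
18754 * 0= 0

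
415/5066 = 415/5066 = 0.08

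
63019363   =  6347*9929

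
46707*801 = 37412307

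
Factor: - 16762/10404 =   -  2^( - 1)*3^( - 2 )*29^1 = -  29/18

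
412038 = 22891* 18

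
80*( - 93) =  - 7440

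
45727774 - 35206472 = 10521302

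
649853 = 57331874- 56682021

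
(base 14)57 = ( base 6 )205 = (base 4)1031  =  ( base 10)77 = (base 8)115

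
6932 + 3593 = 10525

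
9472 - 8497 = 975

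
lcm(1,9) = 9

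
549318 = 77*7134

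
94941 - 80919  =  14022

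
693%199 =96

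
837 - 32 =805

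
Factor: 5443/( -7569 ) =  - 3^( - 2)*29^( - 2 )*5443^1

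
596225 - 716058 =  - 119833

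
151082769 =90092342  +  60990427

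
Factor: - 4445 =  - 5^1*7^1*127^1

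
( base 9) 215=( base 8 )260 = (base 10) 176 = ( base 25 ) 71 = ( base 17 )A6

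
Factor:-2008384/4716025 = - 2^6 * 5^ ( - 2)*7^1*41^(-1)*43^(  -  1)*107^(-1 )*4483^1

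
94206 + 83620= 177826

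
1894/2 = 947 = 947.00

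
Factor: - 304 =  - 2^4*19^1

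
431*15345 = 6613695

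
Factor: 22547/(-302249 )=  - 7^1*479^ (-1 )*631^( - 1 )*3221^1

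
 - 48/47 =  - 2 + 46/47 = - 1.02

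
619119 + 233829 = 852948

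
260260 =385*676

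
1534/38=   40 + 7/19=40.37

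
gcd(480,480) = 480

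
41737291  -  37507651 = 4229640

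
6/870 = 1/145 = 0.01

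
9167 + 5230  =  14397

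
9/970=9/970  =  0.01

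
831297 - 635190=196107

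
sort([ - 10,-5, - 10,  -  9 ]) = [- 10, - 10, - 9,-5] 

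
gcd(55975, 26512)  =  1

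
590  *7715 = 4551850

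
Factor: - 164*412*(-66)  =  4459488 = 2^5*3^1*11^1*41^1*103^1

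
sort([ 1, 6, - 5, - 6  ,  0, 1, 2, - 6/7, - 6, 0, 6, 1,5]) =[ - 6, - 6, - 5,-6/7,0,0, 1, 1, 1,2,5, 6, 6 ]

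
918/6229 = 918/6229  =  0.15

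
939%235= 234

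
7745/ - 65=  - 120 + 11/13 = - 119.15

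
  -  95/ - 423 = 95/423= 0.22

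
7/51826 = 7/51826 = 0.00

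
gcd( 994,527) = 1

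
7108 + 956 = 8064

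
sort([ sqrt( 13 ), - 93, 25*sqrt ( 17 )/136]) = [-93,  25*sqrt( 17)/136,  sqrt( 13) ] 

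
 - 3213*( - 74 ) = 237762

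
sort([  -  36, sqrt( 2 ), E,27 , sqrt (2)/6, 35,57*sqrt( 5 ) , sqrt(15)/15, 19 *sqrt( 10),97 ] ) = [ - 36, sqrt( 2 ) /6,  sqrt(15)/15, sqrt ( 2 ),  E, 27, 35, 19*sqrt(10),97,57 * sqrt (5 )]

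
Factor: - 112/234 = -2^3*3^( - 2 )*7^1 *13^ ( - 1 )  =  - 56/117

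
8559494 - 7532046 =1027448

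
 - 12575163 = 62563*( - 201)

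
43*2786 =119798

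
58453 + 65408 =123861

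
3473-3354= 119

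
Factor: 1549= 1549^1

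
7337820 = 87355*84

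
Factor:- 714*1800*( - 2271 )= 2918689200=2^4*3^4*5^2*7^1*17^1*757^1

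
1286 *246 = 316356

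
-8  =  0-8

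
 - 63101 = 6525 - 69626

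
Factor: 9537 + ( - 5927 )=2^1  *5^1*19^2 = 3610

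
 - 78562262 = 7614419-86176681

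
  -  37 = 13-50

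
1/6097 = 1/6097  =  0.00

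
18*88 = 1584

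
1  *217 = 217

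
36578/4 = 9144 + 1/2 = 9144.50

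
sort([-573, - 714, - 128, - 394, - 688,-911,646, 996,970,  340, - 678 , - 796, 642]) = [ - 911,-796, - 714, - 688, - 678, - 573,  -  394, - 128, 340,642,646,970,996] 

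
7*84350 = 590450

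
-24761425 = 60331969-85093394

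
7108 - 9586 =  - 2478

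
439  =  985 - 546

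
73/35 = 73/35 = 2.09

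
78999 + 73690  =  152689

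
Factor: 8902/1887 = 2^1*3^(- 1)*17^ ( - 1)*37^( -1)*4451^1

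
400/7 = 57 + 1/7 =57.14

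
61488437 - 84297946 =  -  22809509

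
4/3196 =1/799 = 0.00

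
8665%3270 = 2125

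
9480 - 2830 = 6650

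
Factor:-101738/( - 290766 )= 169/483 = 3^(-1)*7^(  -  1)*13^2 * 23^( - 1 ) 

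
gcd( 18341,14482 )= 1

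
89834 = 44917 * 2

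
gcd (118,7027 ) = 1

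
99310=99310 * 1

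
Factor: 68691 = 3^1*7^1 *3271^1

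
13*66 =858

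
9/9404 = 9/9404 = 0.00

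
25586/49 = 25586/49 = 522.16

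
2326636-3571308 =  - 1244672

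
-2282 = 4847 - 7129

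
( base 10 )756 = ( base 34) m8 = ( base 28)r0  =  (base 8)1364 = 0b1011110100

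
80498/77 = 1045+3/7 = 1045.43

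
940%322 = 296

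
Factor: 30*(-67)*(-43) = 86430 = 2^1*3^1 * 5^1 * 43^1*67^1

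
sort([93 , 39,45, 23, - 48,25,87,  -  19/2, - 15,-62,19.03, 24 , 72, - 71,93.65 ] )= [- 71 , - 62, - 48, - 15, - 19/2, 19.03,23, 24 , 25,39, 45,72,87,93,93.65]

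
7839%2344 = 807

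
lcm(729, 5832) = 5832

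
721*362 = 261002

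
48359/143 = 338 +25/143 = 338.17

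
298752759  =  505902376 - 207149617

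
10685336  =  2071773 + 8613563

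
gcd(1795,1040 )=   5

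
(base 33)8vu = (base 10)9765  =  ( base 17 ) 1GD7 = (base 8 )23045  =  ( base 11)7378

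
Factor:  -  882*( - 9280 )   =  8184960=2^7*3^2*5^1*7^2 * 29^1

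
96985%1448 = 1417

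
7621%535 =131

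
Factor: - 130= -2^1*5^1*13^1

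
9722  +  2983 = 12705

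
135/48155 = 27/9631 = 0.00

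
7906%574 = 444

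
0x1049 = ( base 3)12201102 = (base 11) 3150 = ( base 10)4169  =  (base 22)8db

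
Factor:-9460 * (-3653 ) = 2^2 * 5^1*11^1*13^1*43^1*281^1 = 34557380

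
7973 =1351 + 6622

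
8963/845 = 8963/845 =10.61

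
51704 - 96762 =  - 45058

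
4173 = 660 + 3513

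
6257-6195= 62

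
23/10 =2 + 3/10 = 2.30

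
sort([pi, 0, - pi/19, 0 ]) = [  -  pi/19, 0, 0,pi]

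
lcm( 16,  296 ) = 592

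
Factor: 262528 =2^7*7^1*293^1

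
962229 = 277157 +685072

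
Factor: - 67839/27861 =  - 37^ ( - 1)*251^( - 1 )*22613^1 = - 22613/9287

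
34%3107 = 34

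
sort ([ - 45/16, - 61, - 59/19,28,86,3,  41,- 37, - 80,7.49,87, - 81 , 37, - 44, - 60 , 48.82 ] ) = [ - 81 , - 80, - 61 , - 60, - 44, - 37, - 59/19, - 45/16,3, 7.49,28, 37, 41, 48.82,86,  87]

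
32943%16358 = 227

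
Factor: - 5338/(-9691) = 2^1 * 11^(-1) * 17^1 * 157^1 * 881^( -1) 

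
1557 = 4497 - 2940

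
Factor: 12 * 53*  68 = 43248 =2^4*3^1*17^1*53^1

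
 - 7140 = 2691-9831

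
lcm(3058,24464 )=24464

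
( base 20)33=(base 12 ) 53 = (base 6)143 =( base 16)3F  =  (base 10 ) 63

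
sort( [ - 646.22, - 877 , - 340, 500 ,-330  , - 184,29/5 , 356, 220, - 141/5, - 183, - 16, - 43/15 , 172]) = [ - 877,- 646.22, - 340,-330, - 184 ,  -  183, - 141/5, - 16,  -  43/15, 29/5,  172, 220, 356, 500 ] 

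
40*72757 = 2910280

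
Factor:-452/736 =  - 113/184 = - 2^(  -  3 )*23^(- 1)*113^1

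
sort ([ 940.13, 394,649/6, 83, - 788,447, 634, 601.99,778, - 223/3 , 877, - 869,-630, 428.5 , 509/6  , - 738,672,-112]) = [ - 869 , - 788, -738, - 630, - 112, - 223/3,83 , 509/6, 649/6,394, 428.5, 447, 601.99,634, 672,778,877, 940.13 ]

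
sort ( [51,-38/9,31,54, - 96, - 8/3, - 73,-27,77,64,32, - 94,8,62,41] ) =[ - 96, - 94 , - 73, - 27, - 38/9, - 8/3, 8,  31,32, 41, 51, 54,62,64,77] 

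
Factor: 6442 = 2^1*3221^1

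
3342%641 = 137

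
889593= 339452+550141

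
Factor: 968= 2^3*11^2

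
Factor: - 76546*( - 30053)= 2300436938 = 2^1*41^1*733^1 * 38273^1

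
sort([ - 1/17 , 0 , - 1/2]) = [  -  1/2 ,-1/17,0]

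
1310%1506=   1310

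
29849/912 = 32 + 35/48 = 32.73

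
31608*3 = 94824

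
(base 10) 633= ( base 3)212110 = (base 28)MH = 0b1001111001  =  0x279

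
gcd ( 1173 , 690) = 69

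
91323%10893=4179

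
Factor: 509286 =2^1*3^1*17^1*4993^1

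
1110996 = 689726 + 421270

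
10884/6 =1814 = 1814.00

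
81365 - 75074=6291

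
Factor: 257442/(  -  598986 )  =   - 401/933 = - 3^( - 1)*311^( - 1)*401^1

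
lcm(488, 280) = 17080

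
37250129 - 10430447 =26819682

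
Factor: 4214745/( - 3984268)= - 2^( - 2) *3^2*5^1*229^1* 409^1*996067^( - 1)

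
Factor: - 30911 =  - 30911^1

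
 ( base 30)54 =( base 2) 10011010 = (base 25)64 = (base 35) 4e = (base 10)154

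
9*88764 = 798876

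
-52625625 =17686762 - 70312387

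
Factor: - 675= -3^3 * 5^2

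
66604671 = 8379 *7949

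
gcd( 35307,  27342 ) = 9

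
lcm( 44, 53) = 2332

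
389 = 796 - 407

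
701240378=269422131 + 431818247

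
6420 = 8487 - 2067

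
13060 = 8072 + 4988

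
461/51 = 9 + 2/51 = 9.04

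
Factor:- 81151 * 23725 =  - 5^2 * 7^1*13^1*73^1*11593^1 = - 1925307475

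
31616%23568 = 8048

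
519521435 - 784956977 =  - 265435542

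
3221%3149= 72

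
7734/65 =118 + 64/65  =  118.98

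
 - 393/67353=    - 1 + 22320/22451 = - 0.01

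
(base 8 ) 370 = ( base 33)7H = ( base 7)503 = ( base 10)248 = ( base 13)161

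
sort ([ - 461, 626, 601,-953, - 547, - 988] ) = [ - 988,- 953, - 547, - 461, 601,626]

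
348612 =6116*57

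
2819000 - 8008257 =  - 5189257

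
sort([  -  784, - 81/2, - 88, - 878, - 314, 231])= [  -  878, - 784, - 314,-88, - 81/2, 231]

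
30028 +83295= 113323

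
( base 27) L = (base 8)25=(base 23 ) L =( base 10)21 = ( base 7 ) 30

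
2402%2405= 2402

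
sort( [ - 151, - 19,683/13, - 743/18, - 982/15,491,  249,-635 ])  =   [ - 635, - 151, - 982/15, - 743/18 ,-19, 683/13, 249,491]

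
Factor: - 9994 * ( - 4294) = 2^2*19^2 * 113^1*263^1 = 42914236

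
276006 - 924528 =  - 648522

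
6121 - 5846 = 275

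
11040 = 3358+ 7682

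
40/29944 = 5/3743 = 0.00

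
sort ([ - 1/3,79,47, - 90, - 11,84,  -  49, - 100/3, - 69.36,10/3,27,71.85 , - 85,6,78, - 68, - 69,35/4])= [ - 90,  -  85, - 69.36 , - 69, - 68, - 49, - 100/3,  -  11, - 1/3,10/3,6 , 35/4,27, 47,71.85, 78, 79 , 84]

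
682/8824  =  341/4412= 0.08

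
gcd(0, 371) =371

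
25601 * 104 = 2662504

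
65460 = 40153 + 25307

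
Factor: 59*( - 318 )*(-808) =15159696=2^4*3^1*53^1*59^1*101^1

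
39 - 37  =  2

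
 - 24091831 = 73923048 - 98014879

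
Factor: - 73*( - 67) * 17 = 83147 = 17^1 * 67^1*73^1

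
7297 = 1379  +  5918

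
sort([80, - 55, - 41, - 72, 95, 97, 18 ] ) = [ - 72, - 55, - 41,18, 80,95,97 ] 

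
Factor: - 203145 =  -3^1*5^1*29^1 *467^1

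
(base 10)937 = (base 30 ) 117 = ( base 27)17J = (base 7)2506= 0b1110101001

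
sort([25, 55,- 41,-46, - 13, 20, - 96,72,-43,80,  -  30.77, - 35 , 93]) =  [ - 96, - 46,  -  43,-41, - 35, - 30.77, - 13, 20 , 25 , 55,72, 80,93 ] 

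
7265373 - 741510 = 6523863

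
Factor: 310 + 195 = 5^1 * 101^1 = 505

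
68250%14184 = 11514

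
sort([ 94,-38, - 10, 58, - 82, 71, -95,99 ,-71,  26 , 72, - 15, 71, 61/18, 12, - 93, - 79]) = [ - 95,-93, - 82, - 79, - 71, - 38,- 15, - 10, 61/18, 12, 26, 58,71, 71,72, 94, 99 ]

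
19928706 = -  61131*( -326)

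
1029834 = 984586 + 45248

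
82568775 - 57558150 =25010625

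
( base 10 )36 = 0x24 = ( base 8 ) 44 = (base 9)40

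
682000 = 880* 775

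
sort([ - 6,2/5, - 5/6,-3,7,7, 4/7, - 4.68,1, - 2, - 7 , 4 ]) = [ - 7, -6, - 4.68, - 3,-2, - 5/6,2/5, 4/7 , 1, 4 , 7,7]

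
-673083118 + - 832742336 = - 1505825454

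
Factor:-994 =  - 2^1*7^1 * 71^1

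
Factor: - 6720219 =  - 3^3*11^4*17^1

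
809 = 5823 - 5014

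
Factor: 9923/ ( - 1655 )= - 5^(- 1 ) * 331^( - 1 )*9923^1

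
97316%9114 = 6176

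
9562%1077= 946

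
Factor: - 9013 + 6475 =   -  2538 = - 2^1*3^3*47^1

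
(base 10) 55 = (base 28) 1r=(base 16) 37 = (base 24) 27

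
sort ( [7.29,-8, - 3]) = [ - 8, - 3, 7.29]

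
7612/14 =543  +  5/7= 543.71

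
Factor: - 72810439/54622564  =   - 4282967/3213092 = - 2^( - 2)*13^2 * 25343^1*803273^( -1)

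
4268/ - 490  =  -9 + 71/245  =  -8.71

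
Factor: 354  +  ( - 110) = 2^2* 61^1= 244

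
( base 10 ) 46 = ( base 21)24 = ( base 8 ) 56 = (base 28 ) 1i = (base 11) 42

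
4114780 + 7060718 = 11175498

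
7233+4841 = 12074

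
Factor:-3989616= - 2^4 * 3^1*83117^1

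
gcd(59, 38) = 1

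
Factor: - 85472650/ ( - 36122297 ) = 2^1 *5^2*17^( - 1) * 1709453^1*  2124841^( - 1) 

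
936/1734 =156/289 =0.54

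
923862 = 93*9934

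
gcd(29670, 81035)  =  5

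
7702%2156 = 1234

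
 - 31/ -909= 31/909= 0.03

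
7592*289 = 2194088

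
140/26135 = 28/5227 =0.01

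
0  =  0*( - 21516) 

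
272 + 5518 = 5790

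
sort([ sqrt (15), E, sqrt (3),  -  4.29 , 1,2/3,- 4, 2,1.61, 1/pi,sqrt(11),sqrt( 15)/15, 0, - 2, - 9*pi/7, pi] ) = [ - 4.29,  -  9*pi/7,  -  4, -2, 0, sqrt( 15)/15, 1/pi,2/3, 1, 1.61, sqrt(3) , 2  ,  E, pi, sqrt (11),sqrt( 15)]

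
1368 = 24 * 57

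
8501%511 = 325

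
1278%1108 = 170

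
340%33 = 10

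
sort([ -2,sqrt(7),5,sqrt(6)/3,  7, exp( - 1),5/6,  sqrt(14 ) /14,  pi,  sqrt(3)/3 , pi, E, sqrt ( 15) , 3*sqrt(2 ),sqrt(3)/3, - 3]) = [ - 3, - 2 , sqrt(14 )/14, exp( - 1 ), sqrt(3 )/3,  sqrt( 3)/3,sqrt( 6)/3,5/6, sqrt(7),E, pi,  pi,  sqrt(15) , 3 * sqrt(2 ), 5,7]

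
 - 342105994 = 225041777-567147771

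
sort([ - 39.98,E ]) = [ - 39.98,  E ] 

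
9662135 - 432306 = 9229829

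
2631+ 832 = 3463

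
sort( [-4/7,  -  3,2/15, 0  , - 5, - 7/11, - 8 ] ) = [ - 8,  -  5, -3, - 7/11,- 4/7,0, 2/15]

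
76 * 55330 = 4205080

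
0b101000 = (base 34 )16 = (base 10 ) 40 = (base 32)18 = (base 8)50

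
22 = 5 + 17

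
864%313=238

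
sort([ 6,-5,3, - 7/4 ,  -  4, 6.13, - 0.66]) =[ - 5, - 4,-7/4, - 0.66,3 , 6, 6.13]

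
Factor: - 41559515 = - 5^1* 47^1*176849^1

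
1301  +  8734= 10035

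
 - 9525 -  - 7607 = -1918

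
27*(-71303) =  - 1925181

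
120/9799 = 120/9799=0.01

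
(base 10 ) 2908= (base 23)5ba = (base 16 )b5c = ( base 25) 4G8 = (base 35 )2D3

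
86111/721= 119 + 312/721  =  119.43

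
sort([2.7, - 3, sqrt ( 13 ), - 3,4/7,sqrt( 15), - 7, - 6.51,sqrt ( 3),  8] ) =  [  -  7,-6.51, - 3, -3, 4/7,sqrt( 3 ),  2.7, sqrt ( 13), sqrt ( 15),8]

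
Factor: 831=3^1*277^1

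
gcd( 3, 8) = 1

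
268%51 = 13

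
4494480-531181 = 3963299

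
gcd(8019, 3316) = 1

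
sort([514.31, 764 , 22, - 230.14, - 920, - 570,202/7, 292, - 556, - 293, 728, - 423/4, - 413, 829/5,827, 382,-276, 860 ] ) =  [ - 920,  -  570, - 556, - 413, - 293, - 276, - 230.14, - 423/4, 22,202/7, 829/5, 292, 382,514.31, 728, 764, 827,  860] 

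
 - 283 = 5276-5559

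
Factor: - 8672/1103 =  - 2^5*271^1*1103^ ( - 1)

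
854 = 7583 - 6729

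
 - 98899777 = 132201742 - 231101519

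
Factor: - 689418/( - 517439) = 2^1*3^3* 13^ ( - 1) *17^1*53^( - 1) = 918/689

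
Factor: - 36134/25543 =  - 2^1*29^1 * 41^( - 1 )= - 58/41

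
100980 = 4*25245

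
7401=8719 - 1318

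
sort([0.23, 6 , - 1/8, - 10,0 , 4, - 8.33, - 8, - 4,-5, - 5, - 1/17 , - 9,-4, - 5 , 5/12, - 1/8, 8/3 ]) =[ - 10, - 9, - 8.33,  -  8,  -  5 ,- 5,-5,-4, -4 ,- 1/8, - 1/8, - 1/17,0,0.23 , 5/12 , 8/3 , 4, 6] 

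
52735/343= 52735/343= 153.75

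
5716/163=35+11/163 = 35.07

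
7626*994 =7580244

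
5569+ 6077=11646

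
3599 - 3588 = 11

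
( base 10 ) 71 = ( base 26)2J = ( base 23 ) 32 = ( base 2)1000111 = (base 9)78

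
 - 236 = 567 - 803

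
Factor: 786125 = 5^3*19^1*331^1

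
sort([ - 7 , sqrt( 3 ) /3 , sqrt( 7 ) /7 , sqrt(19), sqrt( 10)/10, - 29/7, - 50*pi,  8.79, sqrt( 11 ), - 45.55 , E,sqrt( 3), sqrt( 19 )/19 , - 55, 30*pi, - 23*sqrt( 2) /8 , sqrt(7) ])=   [ - 50*pi, - 55, - 45.55, - 7 , - 29/7, - 23 * sqrt( 2)/8,sqrt(19)/19, sqrt(10)/10,sqrt( 7 )/7,  sqrt( 3)/3,sqrt (3 ), sqrt(7 ) , E,sqrt( 11 ), sqrt( 19 ),8.79 , 30*pi]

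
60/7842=10/1307 =0.01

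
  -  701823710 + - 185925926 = -887749636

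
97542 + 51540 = 149082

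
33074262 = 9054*3653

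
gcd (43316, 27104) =28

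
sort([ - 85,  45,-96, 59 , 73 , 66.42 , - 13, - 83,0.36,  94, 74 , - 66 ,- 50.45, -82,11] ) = [ - 96  ,  -  85  , - 83, - 82, - 66 ,  -  50.45, - 13,  0.36,11, 45,59, 66.42, 73 , 74 , 94 ] 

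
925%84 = 1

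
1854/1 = 1854  =  1854.00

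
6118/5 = 1223 + 3/5 = 1223.60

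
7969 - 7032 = 937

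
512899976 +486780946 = 999680922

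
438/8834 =219/4417 =0.05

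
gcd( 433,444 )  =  1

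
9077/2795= 9077/2795 = 3.25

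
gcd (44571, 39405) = 3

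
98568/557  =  98568/557= 176.96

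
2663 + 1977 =4640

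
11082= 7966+3116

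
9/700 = 9/700 =0.01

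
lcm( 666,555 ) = 3330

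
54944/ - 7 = -7850  +  6/7 =- 7849.14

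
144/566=72/283 = 0.25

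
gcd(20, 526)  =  2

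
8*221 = 1768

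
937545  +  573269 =1510814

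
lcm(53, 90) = 4770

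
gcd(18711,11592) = 63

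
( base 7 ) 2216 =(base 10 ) 797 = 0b1100011101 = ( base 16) 31d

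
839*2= 1678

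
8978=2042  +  6936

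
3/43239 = 1/14413=0.00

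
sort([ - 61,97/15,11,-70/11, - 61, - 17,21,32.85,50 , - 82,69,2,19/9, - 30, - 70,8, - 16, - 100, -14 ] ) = [ - 100,  -  82, - 70 , - 61,-61, - 30, - 17, - 16, - 14, - 70/11,2,19/9,97/15, 8,11,21,32.85, 50,69 ]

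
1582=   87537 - 85955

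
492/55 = 492/55 = 8.95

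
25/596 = 25/596 = 0.04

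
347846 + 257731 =605577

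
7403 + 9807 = 17210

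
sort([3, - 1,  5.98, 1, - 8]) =[ - 8, - 1, 1,  3, 5.98 ] 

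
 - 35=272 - 307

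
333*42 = 13986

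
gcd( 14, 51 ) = 1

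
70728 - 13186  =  57542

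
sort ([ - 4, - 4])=[ - 4, - 4] 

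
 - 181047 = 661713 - 842760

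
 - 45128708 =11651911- 56780619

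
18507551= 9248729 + 9258822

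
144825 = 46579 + 98246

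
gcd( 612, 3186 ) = 18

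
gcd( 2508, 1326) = 6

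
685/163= 685/163 = 4.20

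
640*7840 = 5017600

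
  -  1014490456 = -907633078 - 106857378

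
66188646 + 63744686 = 129933332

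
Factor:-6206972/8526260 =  - 5^( - 1)*17^1* 37^1*139^(- 1)*2467^1*3067^( - 1) = - 1551743/2131565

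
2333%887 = 559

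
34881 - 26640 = 8241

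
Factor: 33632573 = 13^1*2587121^1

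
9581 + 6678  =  16259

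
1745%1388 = 357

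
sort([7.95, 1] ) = [ 1, 7.95]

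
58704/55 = 1067+19/55 = 1067.35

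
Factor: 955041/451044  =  2^( - 2)*3^ (  -  1 )*11^(-1 )*17^( - 1)*67^(- 1)*318347^1 = 318347/150348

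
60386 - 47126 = 13260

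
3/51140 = 3/51140 = 0.00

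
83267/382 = 83267/382 = 217.98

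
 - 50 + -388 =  - 438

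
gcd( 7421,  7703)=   1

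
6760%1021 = 634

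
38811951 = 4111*9441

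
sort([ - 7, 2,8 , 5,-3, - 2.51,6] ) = [-7  , - 3, -2.51, 2, 5,6,  8] 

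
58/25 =58/25 = 2.32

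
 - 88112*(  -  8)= 704896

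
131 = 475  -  344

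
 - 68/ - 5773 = 68/5773 =0.01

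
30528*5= 152640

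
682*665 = 453530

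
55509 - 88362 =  - 32853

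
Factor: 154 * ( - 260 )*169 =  - 6766760=- 2^3 *5^1*7^1*11^1* 13^3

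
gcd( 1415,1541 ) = 1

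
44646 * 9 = 401814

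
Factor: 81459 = 3^3*7^1 * 431^1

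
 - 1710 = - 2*855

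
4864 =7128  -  2264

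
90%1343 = 90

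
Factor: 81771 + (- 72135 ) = 9636 = 2^2 *3^1*11^1*73^1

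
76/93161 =76/93161 = 0.00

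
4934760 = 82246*60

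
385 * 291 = 112035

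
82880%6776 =1568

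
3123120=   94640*33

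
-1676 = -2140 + 464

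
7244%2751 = 1742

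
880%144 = 16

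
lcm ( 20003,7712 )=640096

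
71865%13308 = 5325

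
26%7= 5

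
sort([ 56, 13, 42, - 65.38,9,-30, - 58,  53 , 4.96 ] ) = [ - 65.38,  -  58, - 30, 4.96, 9,13,42, 53,56] 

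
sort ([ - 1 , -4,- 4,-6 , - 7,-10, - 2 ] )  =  [ - 10, - 7,- 6, - 4,-4,-2,-1 ] 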